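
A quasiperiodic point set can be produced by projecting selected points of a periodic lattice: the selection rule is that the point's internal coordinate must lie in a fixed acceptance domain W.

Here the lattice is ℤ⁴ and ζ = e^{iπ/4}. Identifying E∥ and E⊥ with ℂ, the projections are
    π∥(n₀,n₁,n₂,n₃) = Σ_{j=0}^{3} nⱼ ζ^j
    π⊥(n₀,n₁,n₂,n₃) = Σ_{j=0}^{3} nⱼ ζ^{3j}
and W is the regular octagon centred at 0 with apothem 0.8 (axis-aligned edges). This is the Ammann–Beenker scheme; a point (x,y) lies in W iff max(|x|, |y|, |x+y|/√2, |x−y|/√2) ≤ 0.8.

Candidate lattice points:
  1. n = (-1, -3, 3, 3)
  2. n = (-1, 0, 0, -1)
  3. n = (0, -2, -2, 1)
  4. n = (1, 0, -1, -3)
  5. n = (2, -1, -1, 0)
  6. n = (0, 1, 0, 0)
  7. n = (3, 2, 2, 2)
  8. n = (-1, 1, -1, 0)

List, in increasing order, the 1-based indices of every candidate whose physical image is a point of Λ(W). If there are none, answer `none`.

none

Internal map: ζ^{3j} for j=0..3 gives (1,0), (−√2/2,√2/2), (0,−1), (√2/2,√2/2).
candidate 1: n = (-1, -3, 3, 3) → π⊥ ≈ (+3.242641, -3.000000); max(|x|,|y|,|x±y|/√2) = 4.414214 > 0.8 ⇒ ∉ W
candidate 2: n = (-1, 0, 0, -1) → π⊥ ≈ (-1.707107, -0.707107); max(|x|,|y|,|x±y|/√2) = 1.707107 > 0.8 ⇒ ∉ W
candidate 3: n = (0, -2, -2, 1) → π⊥ ≈ (+2.121320, +1.292893); max(|x|,|y|,|x±y|/√2) = 2.414214 > 0.8 ⇒ ∉ W
candidate 4: n = (1, 0, -1, -3) → π⊥ ≈ (-1.121320, -1.121320); max(|x|,|y|,|x±y|/√2) = 1.585786 > 0.8 ⇒ ∉ W
candidate 5: n = (2, -1, -1, 0) → π⊥ ≈ (+2.707107, +0.292893); max(|x|,|y|,|x±y|/√2) = 2.707107 > 0.8 ⇒ ∉ W
candidate 6: n = (0, 1, 0, 0) → π⊥ ≈ (-0.707107, +0.707107); max(|x|,|y|,|x±y|/√2) = 1.000000 > 0.8 ⇒ ∉ W
candidate 7: n = (3, 2, 2, 2) → π⊥ ≈ (+3.000000, +0.828427); max(|x|,|y|,|x±y|/√2) = 3.000000 > 0.8 ⇒ ∉ W
candidate 8: n = (-1, 1, -1, 0) → π⊥ ≈ (-1.707107, +1.707107); max(|x|,|y|,|x±y|/√2) = 2.414214 > 0.8 ⇒ ∉ W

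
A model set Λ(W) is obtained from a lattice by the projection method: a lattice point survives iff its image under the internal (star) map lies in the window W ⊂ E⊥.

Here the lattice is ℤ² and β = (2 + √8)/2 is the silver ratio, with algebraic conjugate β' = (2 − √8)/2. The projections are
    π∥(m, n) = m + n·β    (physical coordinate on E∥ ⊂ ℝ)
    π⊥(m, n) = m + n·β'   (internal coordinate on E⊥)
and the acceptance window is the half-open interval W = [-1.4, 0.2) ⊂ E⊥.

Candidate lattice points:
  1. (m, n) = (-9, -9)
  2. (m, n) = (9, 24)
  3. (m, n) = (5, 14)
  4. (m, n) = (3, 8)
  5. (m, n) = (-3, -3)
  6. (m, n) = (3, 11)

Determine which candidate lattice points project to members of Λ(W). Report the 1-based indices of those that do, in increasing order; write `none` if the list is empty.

Numerically β ≈ 2.4142 and β' = −1/β ≈ -0.4142.
[1] lift (-9,-9): star map gives -5.2721; window check -1.4 ≤ -5.2721 < 0.2 is false → out
[2] lift (9,24): star map gives -0.9411; window check -1.4 ≤ -0.9411 < 0.2 is true → IN Λ
[3] lift (5,14): star map gives -0.7990; window check -1.4 ≤ -0.7990 < 0.2 is true → IN Λ
[4] lift (3,8): star map gives -0.3137; window check -1.4 ≤ -0.3137 < 0.2 is true → IN Λ
[5] lift (-3,-3): star map gives -1.7574; window check -1.4 ≤ -1.7574 < 0.2 is false → out
[6] lift (3,11): star map gives -1.5563; window check -1.4 ≤ -1.5563 < 0.2 is false → out

2, 3, 4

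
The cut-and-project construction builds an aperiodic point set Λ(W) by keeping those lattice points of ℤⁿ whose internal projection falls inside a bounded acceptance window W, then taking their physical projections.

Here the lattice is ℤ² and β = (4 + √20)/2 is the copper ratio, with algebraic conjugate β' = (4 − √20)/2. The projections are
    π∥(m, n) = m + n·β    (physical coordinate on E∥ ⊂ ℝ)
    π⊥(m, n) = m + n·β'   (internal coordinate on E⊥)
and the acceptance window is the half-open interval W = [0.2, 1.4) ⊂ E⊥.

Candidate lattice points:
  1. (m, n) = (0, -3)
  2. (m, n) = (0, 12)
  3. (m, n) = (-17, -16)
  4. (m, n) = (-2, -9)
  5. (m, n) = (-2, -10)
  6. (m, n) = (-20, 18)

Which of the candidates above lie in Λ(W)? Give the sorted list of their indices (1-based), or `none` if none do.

Compute β' = (4−√20)/2 = -0.2361, so π⊥(m,n) = m -0.2361·n.
#1 (0,-3): internal coord 0 + (-3)·β' = +0.7082; +0.7082 ∈ [0.2, 1.4) → IN Λ
#2 (0,12): internal coord 0 + (12)·β' = -2.8328; -2.8328 ∉ [0.2, 1.4) → out
#3 (-17,-16): internal coord -17 + (-16)·β' = -13.2229; -13.2229 ∉ [0.2, 1.4) → out
#4 (-2,-9): internal coord -2 + (-9)·β' = +0.1246; +0.1246 ∉ [0.2, 1.4) → out
#5 (-2,-10): internal coord -2 + (-10)·β' = +0.3607; +0.3607 ∈ [0.2, 1.4) → IN Λ
#6 (-20,18): internal coord -20 + (18)·β' = -24.2492; -24.2492 ∉ [0.2, 1.4) → out

1, 5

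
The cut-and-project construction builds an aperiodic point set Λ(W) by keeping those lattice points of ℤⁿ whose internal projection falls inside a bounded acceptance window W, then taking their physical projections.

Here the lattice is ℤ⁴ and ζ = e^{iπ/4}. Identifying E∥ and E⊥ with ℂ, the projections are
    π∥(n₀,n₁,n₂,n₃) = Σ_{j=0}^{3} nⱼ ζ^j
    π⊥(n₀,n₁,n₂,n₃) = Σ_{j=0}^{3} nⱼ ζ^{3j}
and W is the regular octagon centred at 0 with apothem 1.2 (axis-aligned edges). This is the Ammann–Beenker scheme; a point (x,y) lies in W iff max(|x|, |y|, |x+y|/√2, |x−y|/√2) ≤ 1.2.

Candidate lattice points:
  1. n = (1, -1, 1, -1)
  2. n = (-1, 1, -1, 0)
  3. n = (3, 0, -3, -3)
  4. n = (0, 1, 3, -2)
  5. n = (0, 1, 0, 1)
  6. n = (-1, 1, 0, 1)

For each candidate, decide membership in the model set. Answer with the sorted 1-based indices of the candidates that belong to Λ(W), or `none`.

Internal map: ζ^{3j} for j=0..3 gives (1,0), (−√2/2,√2/2), (0,−1), (√2/2,√2/2).
#1 (1, -1, 1, -1): internal (1.00000, -2.41421); octagon support 2.41421 vs apothem 1.2 → ∉ W
#2 (-1, 1, -1, 0): internal (-1.70711, 1.70711); octagon support 2.41421 vs apothem 1.2 → ∉ W
#3 (3, 0, -3, -3): internal (0.87868, 0.87868); octagon support 1.24264 vs apothem 1.2 → ∉ W
#4 (0, 1, 3, -2): internal (-2.12132, -3.70711); octagon support 4.12132 vs apothem 1.2 → ∉ W
#5 (0, 1, 0, 1): internal (0.00000, 1.41421); octagon support 1.41421 vs apothem 1.2 → ∉ W
#6 (-1, 1, 0, 1): internal (-1.00000, 1.41421); octagon support 1.70711 vs apothem 1.2 → ∉ W

none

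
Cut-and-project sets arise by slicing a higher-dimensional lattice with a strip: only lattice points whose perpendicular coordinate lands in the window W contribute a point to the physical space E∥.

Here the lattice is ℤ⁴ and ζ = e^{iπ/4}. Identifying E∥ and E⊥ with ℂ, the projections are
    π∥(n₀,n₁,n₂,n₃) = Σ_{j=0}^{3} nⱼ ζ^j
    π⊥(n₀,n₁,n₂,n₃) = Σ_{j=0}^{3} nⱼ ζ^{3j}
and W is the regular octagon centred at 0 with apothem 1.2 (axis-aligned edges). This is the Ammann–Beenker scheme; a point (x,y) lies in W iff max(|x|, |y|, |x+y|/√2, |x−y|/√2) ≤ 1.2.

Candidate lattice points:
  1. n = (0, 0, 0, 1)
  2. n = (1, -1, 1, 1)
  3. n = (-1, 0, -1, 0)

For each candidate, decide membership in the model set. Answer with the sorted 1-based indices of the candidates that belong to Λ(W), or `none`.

1

π⊥(n) = n₀ + n₁ζ³ + n₂ζ⁶ + n₃ζ⁹ where ζ = e^{iπ/4}.
candidate 1: n = (0, 0, 0, 1) → π⊥ ≈ (+0.7071, +0.7071); max(|x|,|y|,|x±y|/√2) = 1.0000 ≤ 1.2 ⇒ ∈ W
candidate 2: n = (1, -1, 1, 1) → π⊥ ≈ (+2.4142, -1.0000); max(|x|,|y|,|x±y|/√2) = 2.4142 > 1.2 ⇒ ∉ W
candidate 3: n = (-1, 0, -1, 0) → π⊥ ≈ (-1.0000, +1.0000); max(|x|,|y|,|x±y|/√2) = 1.4142 > 1.2 ⇒ ∉ W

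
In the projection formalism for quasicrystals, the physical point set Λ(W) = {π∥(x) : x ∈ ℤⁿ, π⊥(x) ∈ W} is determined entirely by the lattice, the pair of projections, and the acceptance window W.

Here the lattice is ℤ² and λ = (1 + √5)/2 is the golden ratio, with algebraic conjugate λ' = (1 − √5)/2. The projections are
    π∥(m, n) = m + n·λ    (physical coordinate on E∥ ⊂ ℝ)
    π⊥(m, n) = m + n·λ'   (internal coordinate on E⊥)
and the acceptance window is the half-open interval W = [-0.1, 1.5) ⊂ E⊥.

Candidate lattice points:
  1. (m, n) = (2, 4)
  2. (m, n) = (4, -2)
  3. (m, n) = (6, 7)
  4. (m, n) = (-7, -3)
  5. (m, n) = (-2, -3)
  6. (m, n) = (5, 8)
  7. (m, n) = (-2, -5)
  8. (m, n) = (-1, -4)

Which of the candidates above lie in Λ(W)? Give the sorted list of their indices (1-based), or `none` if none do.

Compute λ' = (1−√5)/2 = -0.61803, so π⊥(m,n) = m -0.61803·n.
#1 (2,4): internal coord 2 + (4)·λ' = -0.47214; -0.47214 ∉ [-0.1, 1.5) → out
#2 (4,-2): internal coord 4 + (-2)·λ' = +5.23607; +5.23607 ∉ [-0.1, 1.5) → out
#3 (6,7): internal coord 6 + (7)·λ' = +1.67376; +1.67376 ∉ [-0.1, 1.5) → out
#4 (-7,-3): internal coord -7 + (-3)·λ' = -5.14590; -5.14590 ∉ [-0.1, 1.5) → out
#5 (-2,-3): internal coord -2 + (-3)·λ' = -0.14590; -0.14590 ∉ [-0.1, 1.5) → out
#6 (5,8): internal coord 5 + (8)·λ' = +0.05573; +0.05573 ∈ [-0.1, 1.5) → IN Λ
#7 (-2,-5): internal coord -2 + (-5)·λ' = +1.09017; +1.09017 ∈ [-0.1, 1.5) → IN Λ
#8 (-1,-4): internal coord -1 + (-4)·λ' = +1.47214; +1.47214 ∈ [-0.1, 1.5) → IN Λ

6, 7, 8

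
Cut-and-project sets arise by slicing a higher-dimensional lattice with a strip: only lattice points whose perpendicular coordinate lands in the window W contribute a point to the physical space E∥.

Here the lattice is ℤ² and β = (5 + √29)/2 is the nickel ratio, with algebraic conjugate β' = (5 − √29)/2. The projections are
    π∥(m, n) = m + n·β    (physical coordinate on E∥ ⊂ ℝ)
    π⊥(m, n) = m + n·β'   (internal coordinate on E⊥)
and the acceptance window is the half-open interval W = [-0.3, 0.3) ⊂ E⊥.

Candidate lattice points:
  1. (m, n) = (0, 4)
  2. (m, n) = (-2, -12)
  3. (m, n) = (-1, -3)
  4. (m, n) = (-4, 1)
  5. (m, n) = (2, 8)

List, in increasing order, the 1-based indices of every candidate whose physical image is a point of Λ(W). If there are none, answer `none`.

β' = (5−√29)/2 ≈ -0.192582.
candidate 1: (m,n)=(0,4) → π∥ = 0+4·β ≈ 20.770330, π⊥ = 0+4·β' ≈ -0.770330 ∉ [-0.3, 0.3) ⇒ out
candidate 2: (m,n)=(-2,-12) → π∥ = -2-12·β ≈ -64.310989, π⊥ = -2-12·β' ≈ 0.310989 ∉ [-0.3, 0.3) ⇒ out
candidate 3: (m,n)=(-1,-3) → π∥ = -1-3·β ≈ -16.577747, π⊥ = -1-3·β' ≈ -0.422253 ∉ [-0.3, 0.3) ⇒ out
candidate 4: (m,n)=(-4,1) → π∥ = -4+1·β ≈ 1.192582, π⊥ = -4+1·β' ≈ -4.192582 ∉ [-0.3, 0.3) ⇒ out
candidate 5: (m,n)=(2,8) → π∥ = 2+8·β ≈ 43.540659, π⊥ = 2+8·β' ≈ 0.459341 ∉ [-0.3, 0.3) ⇒ out

none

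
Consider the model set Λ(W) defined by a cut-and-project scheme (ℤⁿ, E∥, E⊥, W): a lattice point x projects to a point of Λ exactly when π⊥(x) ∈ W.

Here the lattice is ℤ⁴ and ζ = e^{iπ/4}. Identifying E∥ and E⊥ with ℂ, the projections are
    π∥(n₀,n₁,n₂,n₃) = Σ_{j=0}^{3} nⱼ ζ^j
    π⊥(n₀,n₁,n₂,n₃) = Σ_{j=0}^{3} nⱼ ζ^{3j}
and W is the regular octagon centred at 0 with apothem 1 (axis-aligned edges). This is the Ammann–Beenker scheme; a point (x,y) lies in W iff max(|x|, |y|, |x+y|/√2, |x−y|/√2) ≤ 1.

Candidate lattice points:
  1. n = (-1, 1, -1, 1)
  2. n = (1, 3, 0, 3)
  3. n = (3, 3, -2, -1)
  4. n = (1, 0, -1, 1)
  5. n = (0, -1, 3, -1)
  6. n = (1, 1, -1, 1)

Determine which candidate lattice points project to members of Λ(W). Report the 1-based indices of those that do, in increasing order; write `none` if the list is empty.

Internal map: ζ^{3j} for j=0..3 gives (1,0), (−√2/2,√2/2), (0,−1), (√2/2,√2/2).
#1 (-1, 1, -1, 1): internal (-1.0000, 2.4142); octagon support 2.4142 vs apothem 1 → ∉ W
#2 (1, 3, 0, 3): internal (1.0000, 4.2426); octagon support 4.2426 vs apothem 1 → ∉ W
#3 (3, 3, -2, -1): internal (0.1716, 3.4142); octagon support 3.4142 vs apothem 1 → ∉ W
#4 (1, 0, -1, 1): internal (1.7071, 1.7071); octagon support 2.4142 vs apothem 1 → ∉ W
#5 (0, -1, 3, -1): internal (0.0000, -4.4142); octagon support 4.4142 vs apothem 1 → ∉ W
#6 (1, 1, -1, 1): internal (1.0000, 2.4142); octagon support 2.4142 vs apothem 1 → ∉ W

none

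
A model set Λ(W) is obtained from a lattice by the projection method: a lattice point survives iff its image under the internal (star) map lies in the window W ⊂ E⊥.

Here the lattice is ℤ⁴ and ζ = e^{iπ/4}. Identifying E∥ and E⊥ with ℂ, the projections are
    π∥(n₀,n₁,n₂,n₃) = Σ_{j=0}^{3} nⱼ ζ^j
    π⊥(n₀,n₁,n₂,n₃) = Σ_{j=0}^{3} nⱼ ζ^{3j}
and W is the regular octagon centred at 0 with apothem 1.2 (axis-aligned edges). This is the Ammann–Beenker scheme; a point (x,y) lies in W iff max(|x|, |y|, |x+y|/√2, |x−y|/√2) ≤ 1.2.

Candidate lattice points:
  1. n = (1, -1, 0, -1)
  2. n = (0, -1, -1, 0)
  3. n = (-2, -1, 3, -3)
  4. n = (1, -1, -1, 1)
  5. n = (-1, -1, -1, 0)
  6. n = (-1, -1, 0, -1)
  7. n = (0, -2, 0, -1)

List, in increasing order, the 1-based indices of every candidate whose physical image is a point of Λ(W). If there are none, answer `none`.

π⊥(n) = n₀ + n₁ζ³ + n₂ζ⁶ + n₃ζ⁹ where ζ = e^{iπ/4}.
#1 (1, -1, 0, -1): internal (1.0000, -1.4142); octagon support 1.7071 vs apothem 1.2 → ∉ W
#2 (0, -1, -1, 0): internal (0.7071, 0.2929); octagon support 0.7071 vs apothem 1.2 → ∈ W
#3 (-2, -1, 3, -3): internal (-3.4142, -5.8284); octagon support 6.5355 vs apothem 1.2 → ∉ W
#4 (1, -1, -1, 1): internal (2.4142, 1.0000); octagon support 2.4142 vs apothem 1.2 → ∉ W
#5 (-1, -1, -1, 0): internal (-0.2929, 0.2929); octagon support 0.4142 vs apothem 1.2 → ∈ W
#6 (-1, -1, 0, -1): internal (-1.0000, -1.4142); octagon support 1.7071 vs apothem 1.2 → ∉ W
#7 (0, -2, 0, -1): internal (0.7071, -2.1213); octagon support 2.1213 vs apothem 1.2 → ∉ W

2, 5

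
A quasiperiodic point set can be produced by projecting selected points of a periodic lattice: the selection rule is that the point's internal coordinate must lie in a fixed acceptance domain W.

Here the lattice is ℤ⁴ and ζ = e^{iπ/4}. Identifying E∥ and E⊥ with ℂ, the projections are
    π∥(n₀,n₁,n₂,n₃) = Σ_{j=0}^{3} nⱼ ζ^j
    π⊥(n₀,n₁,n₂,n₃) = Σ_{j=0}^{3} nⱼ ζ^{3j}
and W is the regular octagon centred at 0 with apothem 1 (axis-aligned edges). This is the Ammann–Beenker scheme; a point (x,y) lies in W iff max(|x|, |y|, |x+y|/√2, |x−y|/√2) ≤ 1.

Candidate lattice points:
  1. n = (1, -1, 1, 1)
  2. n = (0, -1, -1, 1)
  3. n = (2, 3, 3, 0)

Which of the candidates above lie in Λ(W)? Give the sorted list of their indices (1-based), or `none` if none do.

3

With ζ = e^{iπ/4} the internal vectors are ζ^0,ζ^3,ζ^6,ζ^9.
#1 (1, -1, 1, 1): internal (2.41421, -1.00000); octagon support 2.41421 vs apothem 1 → ∉ W
#2 (0, -1, -1, 1): internal (1.41421, 1.00000); octagon support 1.70711 vs apothem 1 → ∉ W
#3 (2, 3, 3, 0): internal (-0.12132, -0.87868); octagon support 0.87868 vs apothem 1 → ∈ W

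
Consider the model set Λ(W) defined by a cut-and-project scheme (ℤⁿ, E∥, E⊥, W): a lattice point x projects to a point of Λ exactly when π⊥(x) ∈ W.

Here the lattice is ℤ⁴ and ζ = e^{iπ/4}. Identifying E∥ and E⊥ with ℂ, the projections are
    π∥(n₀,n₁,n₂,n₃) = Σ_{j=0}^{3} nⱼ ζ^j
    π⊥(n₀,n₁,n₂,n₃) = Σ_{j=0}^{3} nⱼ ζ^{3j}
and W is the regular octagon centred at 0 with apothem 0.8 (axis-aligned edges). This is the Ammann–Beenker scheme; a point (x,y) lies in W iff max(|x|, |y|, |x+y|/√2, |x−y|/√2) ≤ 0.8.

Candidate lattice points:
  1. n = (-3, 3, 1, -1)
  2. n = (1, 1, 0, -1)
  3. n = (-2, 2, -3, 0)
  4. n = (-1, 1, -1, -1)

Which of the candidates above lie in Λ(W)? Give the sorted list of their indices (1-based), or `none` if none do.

2

With ζ = e^{iπ/4} the internal vectors are ζ^0,ζ^3,ζ^6,ζ^9.
candidate 1: n = (-3, 3, 1, -1) → π⊥ ≈ (-5.8284, +0.4142); max(|x|,|y|,|x±y|/√2) = 5.8284 > 0.8 ⇒ ∉ W
candidate 2: n = (1, 1, 0, -1) → π⊥ ≈ (-0.4142, +0.0000); max(|x|,|y|,|x±y|/√2) = 0.4142 ≤ 0.8 ⇒ ∈ W
candidate 3: n = (-2, 2, -3, 0) → π⊥ ≈ (-3.4142, +4.4142); max(|x|,|y|,|x±y|/√2) = 5.5355 > 0.8 ⇒ ∉ W
candidate 4: n = (-1, 1, -1, -1) → π⊥ ≈ (-2.4142, +1.0000); max(|x|,|y|,|x±y|/√2) = 2.4142 > 0.8 ⇒ ∉ W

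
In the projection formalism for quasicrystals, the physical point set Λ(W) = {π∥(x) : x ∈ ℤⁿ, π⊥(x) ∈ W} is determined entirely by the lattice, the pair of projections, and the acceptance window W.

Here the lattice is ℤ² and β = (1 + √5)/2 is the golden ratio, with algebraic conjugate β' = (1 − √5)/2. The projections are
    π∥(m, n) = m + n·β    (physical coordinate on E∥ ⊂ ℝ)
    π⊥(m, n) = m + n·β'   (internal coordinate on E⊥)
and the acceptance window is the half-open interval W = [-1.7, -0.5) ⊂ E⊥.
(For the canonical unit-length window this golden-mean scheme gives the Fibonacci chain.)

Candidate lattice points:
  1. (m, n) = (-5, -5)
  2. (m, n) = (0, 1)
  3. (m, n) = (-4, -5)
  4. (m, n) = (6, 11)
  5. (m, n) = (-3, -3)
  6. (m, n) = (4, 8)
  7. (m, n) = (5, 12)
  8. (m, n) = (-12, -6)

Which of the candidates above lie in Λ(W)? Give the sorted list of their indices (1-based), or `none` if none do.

2, 3, 4, 5, 6

β' = (1−√5)/2 ≈ -0.618034.
#1 (-5,-5): internal coord -5 + (-5)·β' = -1.909830; -1.909830 ∉ [-1.7, -0.5) → out
#2 (0,1): internal coord 0 + (1)·β' = -0.618034; -0.618034 ∈ [-1.7, -0.5) → IN Λ
#3 (-4,-5): internal coord -4 + (-5)·β' = -0.909830; -0.909830 ∈ [-1.7, -0.5) → IN Λ
#4 (6,11): internal coord 6 + (11)·β' = -0.798374; -0.798374 ∈ [-1.7, -0.5) → IN Λ
#5 (-3,-3): internal coord -3 + (-3)·β' = -1.145898; -1.145898 ∈ [-1.7, -0.5) → IN Λ
#6 (4,8): internal coord 4 + (8)·β' = -0.944272; -0.944272 ∈ [-1.7, -0.5) → IN Λ
#7 (5,12): internal coord 5 + (12)·β' = -2.416408; -2.416408 ∉ [-1.7, -0.5) → out
#8 (-12,-6): internal coord -12 + (-6)·β' = -8.291796; -8.291796 ∉ [-1.7, -0.5) → out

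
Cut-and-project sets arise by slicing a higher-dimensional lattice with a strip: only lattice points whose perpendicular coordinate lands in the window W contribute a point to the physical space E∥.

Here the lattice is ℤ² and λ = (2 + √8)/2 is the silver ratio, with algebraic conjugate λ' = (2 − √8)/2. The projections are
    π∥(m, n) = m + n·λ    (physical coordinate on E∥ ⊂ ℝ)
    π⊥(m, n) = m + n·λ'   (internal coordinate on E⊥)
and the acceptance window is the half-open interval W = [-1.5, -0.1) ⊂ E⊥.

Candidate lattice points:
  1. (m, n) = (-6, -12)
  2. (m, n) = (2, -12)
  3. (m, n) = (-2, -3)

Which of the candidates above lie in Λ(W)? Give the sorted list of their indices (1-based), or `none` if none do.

1, 3

λ' = (2−√8)/2 ≈ -0.414214.
candidate 1: (m,n)=(-6,-12) → π∥ = -6-12·λ ≈ -34.970563, π⊥ = -6-12·λ' ≈ -1.029437 ∈ [-1.5, -0.1) ⇒ IN Λ
candidate 2: (m,n)=(2,-12) → π∥ = 2-12·λ ≈ -26.970563, π⊥ = 2-12·λ' ≈ 6.970563 ∉ [-1.5, -0.1) ⇒ out
candidate 3: (m,n)=(-2,-3) → π∥ = -2-3·λ ≈ -9.242641, π⊥ = -2-3·λ' ≈ -0.757359 ∈ [-1.5, -0.1) ⇒ IN Λ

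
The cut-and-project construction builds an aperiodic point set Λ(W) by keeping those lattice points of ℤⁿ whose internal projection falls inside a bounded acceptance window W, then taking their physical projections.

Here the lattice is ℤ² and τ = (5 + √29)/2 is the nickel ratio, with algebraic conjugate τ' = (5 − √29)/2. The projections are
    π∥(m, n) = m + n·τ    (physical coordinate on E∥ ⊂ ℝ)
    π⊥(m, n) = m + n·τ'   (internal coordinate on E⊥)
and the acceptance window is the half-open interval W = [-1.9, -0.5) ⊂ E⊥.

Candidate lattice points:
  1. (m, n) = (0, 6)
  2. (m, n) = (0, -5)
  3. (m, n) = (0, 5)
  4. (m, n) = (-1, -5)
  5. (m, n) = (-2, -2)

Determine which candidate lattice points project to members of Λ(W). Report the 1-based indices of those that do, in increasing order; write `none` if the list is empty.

1, 3, 5

Compute τ' = (5−√29)/2 = -0.19258, so π⊥(m,n) = m -0.19258·n.
#1 (0,6): internal coord 0 + (6)·τ' = -1.15549; -1.15549 ∈ [-1.9, -0.5) → IN Λ
#2 (0,-5): internal coord 0 + (-5)·τ' = +0.96291; +0.96291 ∉ [-1.9, -0.5) → out
#3 (0,5): internal coord 0 + (5)·τ' = -0.96291; -0.96291 ∈ [-1.9, -0.5) → IN Λ
#4 (-1,-5): internal coord -1 + (-5)·τ' = -0.03709; -0.03709 ∉ [-1.9, -0.5) → out
#5 (-2,-2): internal coord -2 + (-2)·τ' = -1.61484; -1.61484 ∈ [-1.9, -0.5) → IN Λ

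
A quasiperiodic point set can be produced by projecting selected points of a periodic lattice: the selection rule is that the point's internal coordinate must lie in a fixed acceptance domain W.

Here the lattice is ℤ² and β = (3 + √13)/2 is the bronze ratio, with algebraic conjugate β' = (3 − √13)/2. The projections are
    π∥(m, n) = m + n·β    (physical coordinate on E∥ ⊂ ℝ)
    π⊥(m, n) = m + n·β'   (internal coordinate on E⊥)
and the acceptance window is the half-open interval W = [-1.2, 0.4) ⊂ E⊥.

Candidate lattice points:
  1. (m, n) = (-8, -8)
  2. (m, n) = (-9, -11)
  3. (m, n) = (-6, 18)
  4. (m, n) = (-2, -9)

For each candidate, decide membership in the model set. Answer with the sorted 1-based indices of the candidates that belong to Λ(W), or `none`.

β' = (3−√13)/2 ≈ -0.30278.
#1 (-8,-8): internal coord -8 + (-8)·β' = -5.57779; -5.57779 ∉ [-1.2, 0.4) → out
#2 (-9,-11): internal coord -9 + (-11)·β' = -5.66947; -5.66947 ∉ [-1.2, 0.4) → out
#3 (-6,18): internal coord -6 + (18)·β' = -11.44996; -11.44996 ∉ [-1.2, 0.4) → out
#4 (-2,-9): internal coord -2 + (-9)·β' = +0.72498; +0.72498 ∉ [-1.2, 0.4) → out

none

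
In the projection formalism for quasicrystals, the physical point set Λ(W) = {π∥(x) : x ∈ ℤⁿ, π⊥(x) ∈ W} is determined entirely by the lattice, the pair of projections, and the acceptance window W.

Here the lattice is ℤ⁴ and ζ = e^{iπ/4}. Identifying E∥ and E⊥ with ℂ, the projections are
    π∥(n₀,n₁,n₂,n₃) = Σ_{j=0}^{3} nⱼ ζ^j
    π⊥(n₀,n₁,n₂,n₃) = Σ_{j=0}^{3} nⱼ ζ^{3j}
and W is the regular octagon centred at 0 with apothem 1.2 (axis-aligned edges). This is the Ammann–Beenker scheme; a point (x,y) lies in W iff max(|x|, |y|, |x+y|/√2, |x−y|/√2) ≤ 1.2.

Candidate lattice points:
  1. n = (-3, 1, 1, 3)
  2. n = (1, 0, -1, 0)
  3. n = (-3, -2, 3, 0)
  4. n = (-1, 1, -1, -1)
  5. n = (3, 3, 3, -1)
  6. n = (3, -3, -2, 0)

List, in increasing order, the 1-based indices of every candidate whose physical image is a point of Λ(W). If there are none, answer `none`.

none

Internal map: ζ^{3j} for j=0..3 gives (1,0), (−√2/2,√2/2), (0,−1), (√2/2,√2/2).
candidate 1: n = (-3, 1, 1, 3) → π⊥ ≈ (-1.585786, +1.828427); max(|x|,|y|,|x±y|/√2) = 2.414214 > 1.2 ⇒ ∉ W
candidate 2: n = (1, 0, -1, 0) → π⊥ ≈ (+1.000000, +1.000000); max(|x|,|y|,|x±y|/√2) = 1.414214 > 1.2 ⇒ ∉ W
candidate 3: n = (-3, -2, 3, 0) → π⊥ ≈ (-1.585786, -4.414214); max(|x|,|y|,|x±y|/√2) = 4.414214 > 1.2 ⇒ ∉ W
candidate 4: n = (-1, 1, -1, -1) → π⊥ ≈ (-2.414214, +1.000000); max(|x|,|y|,|x±y|/√2) = 2.414214 > 1.2 ⇒ ∉ W
candidate 5: n = (3, 3, 3, -1) → π⊥ ≈ (+0.171573, -1.585786); max(|x|,|y|,|x±y|/√2) = 1.585786 > 1.2 ⇒ ∉ W
candidate 6: n = (3, -3, -2, 0) → π⊥ ≈ (+5.121320, -0.121320); max(|x|,|y|,|x±y|/√2) = 5.121320 > 1.2 ⇒ ∉ W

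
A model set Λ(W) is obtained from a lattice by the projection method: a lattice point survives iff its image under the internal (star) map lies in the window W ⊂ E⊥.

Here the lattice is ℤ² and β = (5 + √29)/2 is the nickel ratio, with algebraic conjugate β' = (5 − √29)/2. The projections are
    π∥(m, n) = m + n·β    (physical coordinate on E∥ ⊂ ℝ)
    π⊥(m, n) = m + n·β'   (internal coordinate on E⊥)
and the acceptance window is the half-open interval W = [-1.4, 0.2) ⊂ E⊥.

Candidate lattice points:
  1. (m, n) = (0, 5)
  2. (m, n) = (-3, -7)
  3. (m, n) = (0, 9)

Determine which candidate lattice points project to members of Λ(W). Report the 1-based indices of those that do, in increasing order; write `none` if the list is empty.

β' = (5−√29)/2 ≈ -0.1926.
[1] lift (0,5): star map gives -0.9629; window check -1.4 ≤ -0.9629 < 0.2 is true → IN Λ
[2] lift (-3,-7): star map gives -1.6519; window check -1.4 ≤ -1.6519 < 0.2 is false → out
[3] lift (0,9): star map gives -1.7332; window check -1.4 ≤ -1.7332 < 0.2 is false → out

1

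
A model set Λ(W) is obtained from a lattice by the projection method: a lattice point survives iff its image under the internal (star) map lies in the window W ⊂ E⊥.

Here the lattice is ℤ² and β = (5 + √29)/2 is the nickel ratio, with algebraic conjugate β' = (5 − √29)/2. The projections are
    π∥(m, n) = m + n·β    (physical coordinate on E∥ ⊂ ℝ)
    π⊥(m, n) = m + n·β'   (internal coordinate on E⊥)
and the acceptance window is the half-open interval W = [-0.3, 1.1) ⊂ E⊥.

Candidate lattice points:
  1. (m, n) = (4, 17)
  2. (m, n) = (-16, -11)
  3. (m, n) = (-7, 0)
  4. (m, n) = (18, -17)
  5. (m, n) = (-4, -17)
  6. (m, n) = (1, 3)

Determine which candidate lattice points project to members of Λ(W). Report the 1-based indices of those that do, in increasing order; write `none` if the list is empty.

Numerically β ≈ 5.19258 and β' = −1/β ≈ -0.19258.
candidate 1: (m,n)=(4,17) → π∥ = 4+17·β ≈ 92.27390, π⊥ = 4+17·β' ≈ 0.72610 ∈ [-0.3, 1.1) ⇒ IN Λ
candidate 2: (m,n)=(-16,-11) → π∥ = -16-11·β ≈ -73.11841, π⊥ = -16-11·β' ≈ -13.88159 ∉ [-0.3, 1.1) ⇒ out
candidate 3: (m,n)=(-7,0) → π∥ = -7+0·β ≈ -7.00000, π⊥ = -7+0·β' ≈ -7.00000 ∉ [-0.3, 1.1) ⇒ out
candidate 4: (m,n)=(18,-17) → π∥ = 18-17·β ≈ -70.27390, π⊥ = 18-17·β' ≈ 21.27390 ∉ [-0.3, 1.1) ⇒ out
candidate 5: (m,n)=(-4,-17) → π∥ = -4-17·β ≈ -92.27390, π⊥ = -4-17·β' ≈ -0.72610 ∉ [-0.3, 1.1) ⇒ out
candidate 6: (m,n)=(1,3) → π∥ = 1+3·β ≈ 16.57775, π⊥ = 1+3·β' ≈ 0.42225 ∈ [-0.3, 1.1) ⇒ IN Λ

1, 6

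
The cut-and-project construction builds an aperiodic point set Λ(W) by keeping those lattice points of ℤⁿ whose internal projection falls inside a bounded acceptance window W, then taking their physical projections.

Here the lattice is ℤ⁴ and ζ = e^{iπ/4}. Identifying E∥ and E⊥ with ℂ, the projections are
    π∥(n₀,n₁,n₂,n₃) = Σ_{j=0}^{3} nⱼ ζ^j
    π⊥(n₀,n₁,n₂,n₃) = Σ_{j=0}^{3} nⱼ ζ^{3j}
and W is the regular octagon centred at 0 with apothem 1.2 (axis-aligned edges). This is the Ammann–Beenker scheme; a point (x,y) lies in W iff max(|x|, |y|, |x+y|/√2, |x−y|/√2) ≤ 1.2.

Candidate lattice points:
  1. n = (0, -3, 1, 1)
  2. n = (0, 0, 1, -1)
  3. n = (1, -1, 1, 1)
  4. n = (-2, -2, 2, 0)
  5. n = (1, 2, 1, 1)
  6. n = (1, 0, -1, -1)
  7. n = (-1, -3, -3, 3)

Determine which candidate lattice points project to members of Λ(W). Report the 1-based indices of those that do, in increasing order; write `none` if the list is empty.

5, 6

With ζ = e^{iπ/4} the internal vectors are ζ^0,ζ^3,ζ^6,ζ^9.
#1 (0, -3, 1, 1): internal (2.82843, -2.41421); octagon support 3.70711 vs apothem 1.2 → ∉ W
#2 (0, 0, 1, -1): internal (-0.70711, -1.70711); octagon support 1.70711 vs apothem 1.2 → ∉ W
#3 (1, -1, 1, 1): internal (2.41421, -1.00000); octagon support 2.41421 vs apothem 1.2 → ∉ W
#4 (-2, -2, 2, 0): internal (-0.58579, -3.41421); octagon support 3.41421 vs apothem 1.2 → ∉ W
#5 (1, 2, 1, 1): internal (0.29289, 1.12132); octagon support 1.12132 vs apothem 1.2 → ∈ W
#6 (1, 0, -1, -1): internal (0.29289, 0.29289); octagon support 0.41421 vs apothem 1.2 → ∈ W
#7 (-1, -3, -3, 3): internal (3.24264, 3.00000); octagon support 4.41421 vs apothem 1.2 → ∉ W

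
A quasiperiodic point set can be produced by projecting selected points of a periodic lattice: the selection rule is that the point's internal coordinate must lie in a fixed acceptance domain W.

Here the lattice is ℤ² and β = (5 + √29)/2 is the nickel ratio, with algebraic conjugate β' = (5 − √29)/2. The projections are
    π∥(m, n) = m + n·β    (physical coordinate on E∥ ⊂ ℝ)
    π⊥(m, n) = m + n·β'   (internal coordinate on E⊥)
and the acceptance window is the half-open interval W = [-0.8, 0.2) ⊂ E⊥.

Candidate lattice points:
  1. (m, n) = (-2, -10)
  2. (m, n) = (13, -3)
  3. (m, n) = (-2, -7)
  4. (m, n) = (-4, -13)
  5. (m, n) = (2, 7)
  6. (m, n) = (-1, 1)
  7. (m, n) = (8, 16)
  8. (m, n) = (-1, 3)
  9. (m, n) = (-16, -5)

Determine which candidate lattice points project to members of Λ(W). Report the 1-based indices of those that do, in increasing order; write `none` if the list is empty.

1, 3

Compute β' = (5−√29)/2 = -0.192582, so π⊥(m,n) = m -0.192582·n.
#1 (-2,-10): internal coord -2 + (-10)·β' = -0.074176; -0.074176 ∈ [-0.8, 0.2) → IN Λ
#2 (13,-3): internal coord 13 + (-3)·β' = +13.577747; +13.577747 ∉ [-0.8, 0.2) → out
#3 (-2,-7): internal coord -2 + (-7)·β' = -0.651923; -0.651923 ∈ [-0.8, 0.2) → IN Λ
#4 (-4,-13): internal coord -4 + (-13)·β' = -1.496429; -1.496429 ∉ [-0.8, 0.2) → out
#5 (2,7): internal coord 2 + (7)·β' = +0.651923; +0.651923 ∉ [-0.8, 0.2) → out
#6 (-1,1): internal coord -1 + (1)·β' = -1.192582; -1.192582 ∉ [-0.8, 0.2) → out
#7 (8,16): internal coord 8 + (16)·β' = +4.918682; +4.918682 ∉ [-0.8, 0.2) → out
#8 (-1,3): internal coord -1 + (3)·β' = -1.577747; -1.577747 ∉ [-0.8, 0.2) → out
#9 (-16,-5): internal coord -16 + (-5)·β' = -15.037088; -15.037088 ∉ [-0.8, 0.2) → out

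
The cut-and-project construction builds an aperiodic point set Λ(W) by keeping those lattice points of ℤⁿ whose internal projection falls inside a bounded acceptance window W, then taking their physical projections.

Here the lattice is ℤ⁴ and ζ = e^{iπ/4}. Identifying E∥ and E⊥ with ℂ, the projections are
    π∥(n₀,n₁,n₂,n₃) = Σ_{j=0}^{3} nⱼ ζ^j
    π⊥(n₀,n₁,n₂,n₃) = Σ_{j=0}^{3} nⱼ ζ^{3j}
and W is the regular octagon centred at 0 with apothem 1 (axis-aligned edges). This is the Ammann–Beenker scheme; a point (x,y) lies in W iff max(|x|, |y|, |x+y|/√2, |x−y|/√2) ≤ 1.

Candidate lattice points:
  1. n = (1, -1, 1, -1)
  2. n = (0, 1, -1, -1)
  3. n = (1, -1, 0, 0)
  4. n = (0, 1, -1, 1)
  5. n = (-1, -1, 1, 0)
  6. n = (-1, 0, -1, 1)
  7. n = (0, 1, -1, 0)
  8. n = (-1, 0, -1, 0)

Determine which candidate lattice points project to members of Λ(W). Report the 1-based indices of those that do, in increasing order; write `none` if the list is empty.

π⊥(n) = n₀ + n₁ζ³ + n₂ζ⁶ + n₃ζ⁹ where ζ = e^{iπ/4}.
candidate 1: n = (1, -1, 1, -1) → π⊥ ≈ (+1.00000, -2.41421); max(|x|,|y|,|x±y|/√2) = 2.41421 > 1 ⇒ ∉ W
candidate 2: n = (0, 1, -1, -1) → π⊥ ≈ (-1.41421, +1.00000); max(|x|,|y|,|x±y|/√2) = 1.70711 > 1 ⇒ ∉ W
candidate 3: n = (1, -1, 0, 0) → π⊥ ≈ (+1.70711, -0.70711); max(|x|,|y|,|x±y|/√2) = 1.70711 > 1 ⇒ ∉ W
candidate 4: n = (0, 1, -1, 1) → π⊥ ≈ (+0.00000, +2.41421); max(|x|,|y|,|x±y|/√2) = 2.41421 > 1 ⇒ ∉ W
candidate 5: n = (-1, -1, 1, 0) → π⊥ ≈ (-0.29289, -1.70711); max(|x|,|y|,|x±y|/√2) = 1.70711 > 1 ⇒ ∉ W
candidate 6: n = (-1, 0, -1, 1) → π⊥ ≈ (-0.29289, +1.70711); max(|x|,|y|,|x±y|/√2) = 1.70711 > 1 ⇒ ∉ W
candidate 7: n = (0, 1, -1, 0) → π⊥ ≈ (-0.70711, +1.70711); max(|x|,|y|,|x±y|/√2) = 1.70711 > 1 ⇒ ∉ W
candidate 8: n = (-1, 0, -1, 0) → π⊥ ≈ (-1.00000, +1.00000); max(|x|,|y|,|x±y|/√2) = 1.41421 > 1 ⇒ ∉ W

none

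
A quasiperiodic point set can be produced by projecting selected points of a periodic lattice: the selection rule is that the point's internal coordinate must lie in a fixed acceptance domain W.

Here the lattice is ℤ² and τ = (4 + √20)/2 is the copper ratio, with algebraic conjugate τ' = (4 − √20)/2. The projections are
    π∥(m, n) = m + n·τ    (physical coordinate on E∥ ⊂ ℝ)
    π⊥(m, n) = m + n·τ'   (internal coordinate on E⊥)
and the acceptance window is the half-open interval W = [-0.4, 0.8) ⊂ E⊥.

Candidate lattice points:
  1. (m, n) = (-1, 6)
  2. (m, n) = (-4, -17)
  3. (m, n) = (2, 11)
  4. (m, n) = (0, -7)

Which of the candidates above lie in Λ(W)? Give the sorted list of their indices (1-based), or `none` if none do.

Numerically τ ≈ 4.23607 and τ' = −1/τ ≈ -0.23607.
#1 (-1,6): internal coord -1 + (6)·τ' = -2.41641; -2.41641 ∉ [-0.4, 0.8) → out
#2 (-4,-17): internal coord -4 + (-17)·τ' = +0.01316; +0.01316 ∈ [-0.4, 0.8) → IN Λ
#3 (2,11): internal coord 2 + (11)·τ' = -0.59675; -0.59675 ∉ [-0.4, 0.8) → out
#4 (0,-7): internal coord 0 + (-7)·τ' = +1.65248; +1.65248 ∉ [-0.4, 0.8) → out

2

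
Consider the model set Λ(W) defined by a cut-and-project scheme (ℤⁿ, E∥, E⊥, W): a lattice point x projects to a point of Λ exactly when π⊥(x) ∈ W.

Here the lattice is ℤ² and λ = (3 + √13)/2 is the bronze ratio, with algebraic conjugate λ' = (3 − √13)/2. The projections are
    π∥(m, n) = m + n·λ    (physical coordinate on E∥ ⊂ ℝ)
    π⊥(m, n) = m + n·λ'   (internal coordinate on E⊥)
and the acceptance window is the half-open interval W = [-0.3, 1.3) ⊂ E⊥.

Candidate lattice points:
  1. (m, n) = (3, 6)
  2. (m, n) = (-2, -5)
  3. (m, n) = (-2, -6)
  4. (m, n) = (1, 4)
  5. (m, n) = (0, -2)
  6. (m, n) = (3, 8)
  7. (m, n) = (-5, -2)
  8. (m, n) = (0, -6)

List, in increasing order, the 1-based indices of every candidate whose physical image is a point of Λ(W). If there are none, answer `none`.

1, 3, 4, 5, 6

Compute λ' = (3−√13)/2 = -0.3028, so π⊥(m,n) = m -0.3028·n.
[1] lift (3,6): star map gives 1.1833; window check -0.3 ≤ 1.1833 < 1.3 is true → IN Λ
[2] lift (-2,-5): star map gives -0.4861; window check -0.3 ≤ -0.4861 < 1.3 is false → out
[3] lift (-2,-6): star map gives -0.1833; window check -0.3 ≤ -0.1833 < 1.3 is true → IN Λ
[4] lift (1,4): star map gives -0.2111; window check -0.3 ≤ -0.2111 < 1.3 is true → IN Λ
[5] lift (0,-2): star map gives 0.6056; window check -0.3 ≤ 0.6056 < 1.3 is true → IN Λ
[6] lift (3,8): star map gives 0.5778; window check -0.3 ≤ 0.5778 < 1.3 is true → IN Λ
[7] lift (-5,-2): star map gives -4.3944; window check -0.3 ≤ -4.3944 < 1.3 is false → out
[8] lift (0,-6): star map gives 1.8167; window check -0.3 ≤ 1.8167 < 1.3 is false → out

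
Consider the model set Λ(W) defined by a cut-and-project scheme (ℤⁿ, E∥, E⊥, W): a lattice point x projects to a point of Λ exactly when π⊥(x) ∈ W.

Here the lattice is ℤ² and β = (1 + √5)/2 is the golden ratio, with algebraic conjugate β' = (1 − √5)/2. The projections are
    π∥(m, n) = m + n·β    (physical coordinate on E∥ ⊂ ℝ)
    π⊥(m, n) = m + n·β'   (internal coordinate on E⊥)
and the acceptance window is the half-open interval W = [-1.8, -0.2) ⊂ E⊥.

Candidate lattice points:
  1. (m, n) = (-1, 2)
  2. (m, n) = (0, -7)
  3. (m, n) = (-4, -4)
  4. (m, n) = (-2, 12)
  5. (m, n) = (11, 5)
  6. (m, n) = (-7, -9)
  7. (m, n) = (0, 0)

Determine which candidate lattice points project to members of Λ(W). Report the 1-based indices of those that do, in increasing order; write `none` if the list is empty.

3, 6

β' = (1−√5)/2 ≈ -0.61803.
[1] lift (-1,2): star map gives -2.23607; window check -1.8 ≤ -2.23607 < -0.2 is false → out
[2] lift (0,-7): star map gives 4.32624; window check -1.8 ≤ 4.32624 < -0.2 is false → out
[3] lift (-4,-4): star map gives -1.52786; window check -1.8 ≤ -1.52786 < -0.2 is true → IN Λ
[4] lift (-2,12): star map gives -9.41641; window check -1.8 ≤ -9.41641 < -0.2 is false → out
[5] lift (11,5): star map gives 7.90983; window check -1.8 ≤ 7.90983 < -0.2 is false → out
[6] lift (-7,-9): star map gives -1.43769; window check -1.8 ≤ -1.43769 < -0.2 is true → IN Λ
[7] lift (0,0): star map gives 0.00000; window check -1.8 ≤ 0.00000 < -0.2 is false → out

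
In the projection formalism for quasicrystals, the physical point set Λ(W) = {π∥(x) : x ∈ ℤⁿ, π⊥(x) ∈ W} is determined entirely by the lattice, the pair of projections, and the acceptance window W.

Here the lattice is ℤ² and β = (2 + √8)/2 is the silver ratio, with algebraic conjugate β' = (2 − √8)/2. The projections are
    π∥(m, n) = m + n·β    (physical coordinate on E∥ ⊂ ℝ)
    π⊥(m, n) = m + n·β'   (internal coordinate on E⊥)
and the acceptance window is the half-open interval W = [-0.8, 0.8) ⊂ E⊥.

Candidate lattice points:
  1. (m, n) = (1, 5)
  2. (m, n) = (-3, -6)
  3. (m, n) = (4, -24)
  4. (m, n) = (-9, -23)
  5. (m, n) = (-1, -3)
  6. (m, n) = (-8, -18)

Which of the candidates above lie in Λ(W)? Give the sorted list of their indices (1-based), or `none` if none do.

Compute β' = (2−√8)/2 = -0.4142, so π⊥(m,n) = m -0.4142·n.
#1 (1,5): internal coord 1 + (5)·β' = -1.0711; -1.0711 ∉ [-0.8, 0.8) → out
#2 (-3,-6): internal coord -3 + (-6)·β' = -0.5147; -0.5147 ∈ [-0.8, 0.8) → IN Λ
#3 (4,-24): internal coord 4 + (-24)·β' = +13.9411; +13.9411 ∉ [-0.8, 0.8) → out
#4 (-9,-23): internal coord -9 + (-23)·β' = +0.5269; +0.5269 ∈ [-0.8, 0.8) → IN Λ
#5 (-1,-3): internal coord -1 + (-3)·β' = +0.2426; +0.2426 ∈ [-0.8, 0.8) → IN Λ
#6 (-8,-18): internal coord -8 + (-18)·β' = -0.5442; -0.5442 ∈ [-0.8, 0.8) → IN Λ

2, 4, 5, 6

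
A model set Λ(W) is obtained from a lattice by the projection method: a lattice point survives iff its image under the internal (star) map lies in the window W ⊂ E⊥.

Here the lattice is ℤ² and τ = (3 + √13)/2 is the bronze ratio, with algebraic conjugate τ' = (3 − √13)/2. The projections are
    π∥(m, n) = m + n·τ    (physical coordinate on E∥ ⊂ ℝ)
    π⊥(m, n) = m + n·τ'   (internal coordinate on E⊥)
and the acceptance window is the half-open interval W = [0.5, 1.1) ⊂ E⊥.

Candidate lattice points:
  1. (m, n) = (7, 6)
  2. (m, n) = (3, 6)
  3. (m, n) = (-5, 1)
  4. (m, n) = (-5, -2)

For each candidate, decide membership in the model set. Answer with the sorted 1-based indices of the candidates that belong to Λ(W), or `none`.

none

τ' = (3−√13)/2 ≈ -0.3028.
candidate 1: (m,n)=(7,6) → π∥ = 7+6·τ ≈ 26.8167, π⊥ = 7+6·τ' ≈ 5.1833 ∉ [0.5, 1.1) ⇒ out
candidate 2: (m,n)=(3,6) → π∥ = 3+6·τ ≈ 22.8167, π⊥ = 3+6·τ' ≈ 1.1833 ∉ [0.5, 1.1) ⇒ out
candidate 3: (m,n)=(-5,1) → π∥ = -5+1·τ ≈ -1.6972, π⊥ = -5+1·τ' ≈ -5.3028 ∉ [0.5, 1.1) ⇒ out
candidate 4: (m,n)=(-5,-2) → π∥ = -5-2·τ ≈ -11.6056, π⊥ = -5-2·τ' ≈ -4.3944 ∉ [0.5, 1.1) ⇒ out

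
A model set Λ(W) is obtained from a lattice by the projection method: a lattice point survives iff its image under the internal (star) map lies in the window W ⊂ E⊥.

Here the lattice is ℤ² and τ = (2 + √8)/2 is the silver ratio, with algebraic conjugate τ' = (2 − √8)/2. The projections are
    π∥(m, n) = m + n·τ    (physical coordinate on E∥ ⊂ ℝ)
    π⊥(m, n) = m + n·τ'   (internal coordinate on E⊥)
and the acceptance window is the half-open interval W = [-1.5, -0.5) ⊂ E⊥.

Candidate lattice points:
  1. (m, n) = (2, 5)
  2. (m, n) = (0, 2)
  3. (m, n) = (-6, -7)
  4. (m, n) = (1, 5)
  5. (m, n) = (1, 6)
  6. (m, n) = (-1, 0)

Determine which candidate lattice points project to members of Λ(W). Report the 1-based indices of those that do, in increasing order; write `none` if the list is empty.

2, 4, 5, 6

Numerically τ ≈ 2.4142 and τ' = −1/τ ≈ -0.4142.
[1] lift (2,5): star map gives -0.0711; window check -1.5 ≤ -0.0711 < -0.5 is false → out
[2] lift (0,2): star map gives -0.8284; window check -1.5 ≤ -0.8284 < -0.5 is true → IN Λ
[3] lift (-6,-7): star map gives -3.1005; window check -1.5 ≤ -3.1005 < -0.5 is false → out
[4] lift (1,5): star map gives -1.0711; window check -1.5 ≤ -1.0711 < -0.5 is true → IN Λ
[5] lift (1,6): star map gives -1.4853; window check -1.5 ≤ -1.4853 < -0.5 is true → IN Λ
[6] lift (-1,0): star map gives -1.0000; window check -1.5 ≤ -1.0000 < -0.5 is true → IN Λ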